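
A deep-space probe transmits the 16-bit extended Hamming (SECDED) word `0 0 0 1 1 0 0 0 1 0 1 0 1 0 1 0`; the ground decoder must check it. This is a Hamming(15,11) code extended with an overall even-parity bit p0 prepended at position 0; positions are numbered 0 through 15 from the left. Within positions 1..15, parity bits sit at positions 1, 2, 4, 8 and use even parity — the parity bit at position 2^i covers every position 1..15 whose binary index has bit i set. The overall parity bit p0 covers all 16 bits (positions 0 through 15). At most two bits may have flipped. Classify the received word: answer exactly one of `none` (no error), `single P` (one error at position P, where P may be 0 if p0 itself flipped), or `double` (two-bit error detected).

double

s1: b1⊕b3⊕b5⊕b7⊕b9⊕b11⊕b13⊕b15 = 0⊕1⊕0⊕0⊕0⊕0⊕0⊕0 = 1
s2: b2⊕b3⊕b6⊕b7⊕b10⊕b11⊕b14⊕b15 = 0⊕1⊕0⊕0⊕1⊕0⊕1⊕0 = 1
s4: b4⊕b5⊕b6⊕b7⊕b12⊕b13⊕b14⊕b15 = 1⊕0⊕0⊕0⊕1⊕0⊕1⊕0 = 1
s8: b8⊕b9⊕b10⊕b11⊕b12⊕b13⊕b14⊕b15 = 1⊕0⊕1⊕0⊕1⊕0⊕1⊕0 = 0
Syndrome (s8...s1) = 0111 → position 7.
Overall parity (XOR of all 16 bits, including p0): 0⊕0⊕0⊕1⊕1⊕0⊕0⊕0⊕1⊕0⊕1⊕0⊕1⊕0⊕1⊕0 = 0
Overall=0, syndrome position=7 → double-bit error detected (uncorrectable).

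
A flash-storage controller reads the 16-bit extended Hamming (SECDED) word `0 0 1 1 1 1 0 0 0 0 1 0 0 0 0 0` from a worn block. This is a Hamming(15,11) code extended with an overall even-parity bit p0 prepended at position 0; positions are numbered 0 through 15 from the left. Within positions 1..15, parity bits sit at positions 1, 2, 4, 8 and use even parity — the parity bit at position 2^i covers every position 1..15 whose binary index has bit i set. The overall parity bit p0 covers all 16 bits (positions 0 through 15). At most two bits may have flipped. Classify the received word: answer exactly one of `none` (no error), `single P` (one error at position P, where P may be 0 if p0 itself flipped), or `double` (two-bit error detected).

single 10

s1: b1⊕b3⊕b5⊕b7⊕b9⊕b11⊕b13⊕b15 = 0⊕1⊕1⊕0⊕0⊕0⊕0⊕0 = 0
s2: b2⊕b3⊕b6⊕b7⊕b10⊕b11⊕b14⊕b15 = 1⊕1⊕0⊕0⊕1⊕0⊕0⊕0 = 1
s4: b4⊕b5⊕b6⊕b7⊕b12⊕b13⊕b14⊕b15 = 1⊕1⊕0⊕0⊕0⊕0⊕0⊕0 = 0
s8: b8⊕b9⊕b10⊕b11⊕b12⊕b13⊕b14⊕b15 = 0⊕0⊕1⊕0⊕0⊕0⊕0⊕0 = 1
Syndrome (s8...s1) = 1010 → position 10.
Overall parity (XOR of all 16 bits, including p0): 0⊕0⊕1⊕1⊕1⊕1⊕0⊕0⊕0⊕0⊕1⊕0⊕0⊕0⊕0⊕0 = 1
Overall=1, syndrome position=10 → single-bit error at position 10.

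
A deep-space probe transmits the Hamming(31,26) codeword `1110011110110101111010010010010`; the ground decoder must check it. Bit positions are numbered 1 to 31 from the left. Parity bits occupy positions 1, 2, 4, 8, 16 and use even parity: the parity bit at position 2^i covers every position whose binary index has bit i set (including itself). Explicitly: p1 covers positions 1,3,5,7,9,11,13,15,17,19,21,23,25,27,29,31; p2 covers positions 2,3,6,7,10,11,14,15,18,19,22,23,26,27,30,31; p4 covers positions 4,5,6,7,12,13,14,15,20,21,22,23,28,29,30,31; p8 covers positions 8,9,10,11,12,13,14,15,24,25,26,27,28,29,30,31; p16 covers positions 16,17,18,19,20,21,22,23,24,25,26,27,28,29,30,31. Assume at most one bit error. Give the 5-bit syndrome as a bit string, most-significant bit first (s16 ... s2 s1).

00001

s1: b1⊕b3⊕b5⊕b7⊕b9⊕b11⊕b13⊕b15⊕b17⊕b19⊕b21⊕b23⊕b25⊕b27⊕b29⊕b31 = 1⊕1⊕0⊕1⊕1⊕1⊕0⊕0⊕1⊕1⊕1⊕0⊕0⊕1⊕0⊕0 = 1
s2: b2⊕b3⊕b6⊕b7⊕b10⊕b11⊕b14⊕b15⊕b18⊕b19⊕b22⊕b23⊕b26⊕b27⊕b30⊕b31 = 1⊕1⊕1⊕1⊕0⊕1⊕1⊕0⊕1⊕1⊕0⊕0⊕0⊕1⊕1⊕0 = 0
s4: b4⊕b5⊕b6⊕b7⊕b12⊕b13⊕b14⊕b15⊕b20⊕b21⊕b22⊕b23⊕b28⊕b29⊕b30⊕b31 = 0⊕0⊕1⊕1⊕1⊕0⊕1⊕0⊕0⊕1⊕0⊕0⊕0⊕0⊕1⊕0 = 0
s8: b8⊕b9⊕b10⊕b11⊕b12⊕b13⊕b14⊕b15⊕b24⊕b25⊕b26⊕b27⊕b28⊕b29⊕b30⊕b31 = 1⊕1⊕0⊕1⊕1⊕0⊕1⊕0⊕1⊕0⊕0⊕1⊕0⊕0⊕1⊕0 = 0
s16: b16⊕b17⊕b18⊕b19⊕b20⊕b21⊕b22⊕b23⊕b24⊕b25⊕b26⊕b27⊕b28⊕b29⊕b30⊕b31 = 1⊕1⊕1⊕1⊕0⊕1⊕0⊕0⊕1⊕0⊕0⊕1⊕0⊕0⊕1⊕0 = 0
Syndrome (s16...s1) = 00001 → position 1.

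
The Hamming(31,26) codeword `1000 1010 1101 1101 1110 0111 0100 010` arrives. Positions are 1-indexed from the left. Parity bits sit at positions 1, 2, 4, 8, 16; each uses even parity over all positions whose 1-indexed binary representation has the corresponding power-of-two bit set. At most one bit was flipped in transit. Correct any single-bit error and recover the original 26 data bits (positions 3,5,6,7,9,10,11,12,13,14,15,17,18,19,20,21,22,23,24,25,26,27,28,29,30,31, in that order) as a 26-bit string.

01011101110101001110100010

s1: b1⊕b3⊕b5⊕b7⊕b9⊕b11⊕b13⊕b15⊕b17⊕b19⊕b21⊕b23⊕b25⊕b27⊕b29⊕b31 = 1⊕0⊕1⊕1⊕1⊕0⊕1⊕0⊕1⊕1⊕0⊕1⊕0⊕0⊕0⊕0 = 0
s2: b2⊕b3⊕b6⊕b7⊕b10⊕b11⊕b14⊕b15⊕b18⊕b19⊕b22⊕b23⊕b26⊕b27⊕b30⊕b31 = 0⊕0⊕0⊕1⊕1⊕0⊕1⊕0⊕1⊕1⊕1⊕1⊕1⊕0⊕1⊕0 = 1
s4: b4⊕b5⊕b6⊕b7⊕b12⊕b13⊕b14⊕b15⊕b20⊕b21⊕b22⊕b23⊕b28⊕b29⊕b30⊕b31 = 0⊕1⊕0⊕1⊕1⊕1⊕1⊕0⊕0⊕0⊕1⊕1⊕0⊕0⊕1⊕0 = 0
s8: b8⊕b9⊕b10⊕b11⊕b12⊕b13⊕b14⊕b15⊕b24⊕b25⊕b26⊕b27⊕b28⊕b29⊕b30⊕b31 = 0⊕1⊕1⊕0⊕1⊕1⊕1⊕0⊕1⊕0⊕1⊕0⊕0⊕0⊕1⊕0 = 0
s16: b16⊕b17⊕b18⊕b19⊕b20⊕b21⊕b22⊕b23⊕b24⊕b25⊕b26⊕b27⊕b28⊕b29⊕b30⊕b31 = 1⊕1⊕1⊕1⊕0⊕0⊕1⊕1⊕1⊕0⊕1⊕0⊕0⊕0⊕1⊕0 = 1
Syndrome (s16...s1) = 10010 → position 18.
Flip bit 18: corrected codeword = 1000101011011101101001110100010
Data bits at positions 3,5,6,7,9,10,11,12,13,14,15,17,18,19,20,21,22,23,24,25,26,27,28,29,30,31: 01011101110101001110100010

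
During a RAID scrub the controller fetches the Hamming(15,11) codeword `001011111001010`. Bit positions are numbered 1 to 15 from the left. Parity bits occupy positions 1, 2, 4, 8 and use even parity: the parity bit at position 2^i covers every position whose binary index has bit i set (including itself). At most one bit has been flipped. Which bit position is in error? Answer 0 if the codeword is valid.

4

s1: b1⊕b3⊕b5⊕b7⊕b9⊕b11⊕b13⊕b15 = 0⊕1⊕1⊕1⊕1⊕0⊕0⊕0 = 0
s2: b2⊕b3⊕b6⊕b7⊕b10⊕b11⊕b14⊕b15 = 0⊕1⊕1⊕1⊕0⊕0⊕1⊕0 = 0
s4: b4⊕b5⊕b6⊕b7⊕b12⊕b13⊕b14⊕b15 = 0⊕1⊕1⊕1⊕1⊕0⊕1⊕0 = 1
s8: b8⊕b9⊕b10⊕b11⊕b12⊕b13⊕b14⊕b15 = 1⊕1⊕0⊕0⊕1⊕0⊕1⊕0 = 0
Syndrome (s8...s1) = 0100 → position 4.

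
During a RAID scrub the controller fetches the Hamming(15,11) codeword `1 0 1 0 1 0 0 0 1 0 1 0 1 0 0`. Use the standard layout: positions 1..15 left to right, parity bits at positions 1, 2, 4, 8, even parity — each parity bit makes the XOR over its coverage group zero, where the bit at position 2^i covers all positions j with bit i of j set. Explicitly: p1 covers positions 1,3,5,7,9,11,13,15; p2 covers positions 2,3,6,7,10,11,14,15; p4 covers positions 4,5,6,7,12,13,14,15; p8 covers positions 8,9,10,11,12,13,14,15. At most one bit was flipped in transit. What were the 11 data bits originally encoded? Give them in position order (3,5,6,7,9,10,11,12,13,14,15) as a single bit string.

11001010100

s1: b1⊕b3⊕b5⊕b7⊕b9⊕b11⊕b13⊕b15 = 1⊕1⊕1⊕0⊕1⊕1⊕1⊕0 = 0
s2: b2⊕b3⊕b6⊕b7⊕b10⊕b11⊕b14⊕b15 = 0⊕1⊕0⊕0⊕0⊕1⊕0⊕0 = 0
s4: b4⊕b5⊕b6⊕b7⊕b12⊕b13⊕b14⊕b15 = 0⊕1⊕0⊕0⊕0⊕1⊕0⊕0 = 0
s8: b8⊕b9⊕b10⊕b11⊕b12⊕b13⊕b14⊕b15 = 0⊕1⊕0⊕1⊕0⊕1⊕0⊕0 = 1
Syndrome (s8...s1) = 1000 → position 8.
Flip bit 8: corrected codeword = 101010011010100
Data bits at positions 3,5,6,7,9,10,11,12,13,14,15: 11001010100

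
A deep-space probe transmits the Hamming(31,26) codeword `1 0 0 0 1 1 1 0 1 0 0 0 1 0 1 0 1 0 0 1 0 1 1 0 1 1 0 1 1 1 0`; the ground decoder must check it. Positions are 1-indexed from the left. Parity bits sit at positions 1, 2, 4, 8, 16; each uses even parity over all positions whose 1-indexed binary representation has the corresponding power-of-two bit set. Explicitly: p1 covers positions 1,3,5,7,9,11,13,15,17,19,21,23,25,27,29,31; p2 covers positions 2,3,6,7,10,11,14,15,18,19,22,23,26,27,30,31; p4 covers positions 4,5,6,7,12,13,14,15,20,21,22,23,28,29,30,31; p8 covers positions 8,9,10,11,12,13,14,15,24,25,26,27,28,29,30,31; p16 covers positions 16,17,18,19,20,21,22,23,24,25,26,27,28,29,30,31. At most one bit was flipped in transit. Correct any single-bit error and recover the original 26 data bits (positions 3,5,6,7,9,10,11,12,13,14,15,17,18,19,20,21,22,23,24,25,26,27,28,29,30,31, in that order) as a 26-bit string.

s1: b1⊕b3⊕b5⊕b7⊕b9⊕b11⊕b13⊕b15⊕b17⊕b19⊕b21⊕b23⊕b25⊕b27⊕b29⊕b31 = 1⊕0⊕1⊕1⊕1⊕0⊕1⊕1⊕1⊕0⊕0⊕1⊕1⊕0⊕1⊕0 = 0
s2: b2⊕b3⊕b6⊕b7⊕b10⊕b11⊕b14⊕b15⊕b18⊕b19⊕b22⊕b23⊕b26⊕b27⊕b30⊕b31 = 0⊕0⊕1⊕1⊕0⊕0⊕0⊕1⊕0⊕0⊕1⊕1⊕1⊕0⊕1⊕0 = 1
s4: b4⊕b5⊕b6⊕b7⊕b12⊕b13⊕b14⊕b15⊕b20⊕b21⊕b22⊕b23⊕b28⊕b29⊕b30⊕b31 = 0⊕1⊕1⊕1⊕0⊕1⊕0⊕1⊕1⊕0⊕1⊕1⊕1⊕1⊕1⊕0 = 1
s8: b8⊕b9⊕b10⊕b11⊕b12⊕b13⊕b14⊕b15⊕b24⊕b25⊕b26⊕b27⊕b28⊕b29⊕b30⊕b31 = 0⊕1⊕0⊕0⊕0⊕1⊕0⊕1⊕0⊕1⊕1⊕0⊕1⊕1⊕1⊕0 = 0
s16: b16⊕b17⊕b18⊕b19⊕b20⊕b21⊕b22⊕b23⊕b24⊕b25⊕b26⊕b27⊕b28⊕b29⊕b30⊕b31 = 0⊕1⊕0⊕0⊕1⊕0⊕1⊕1⊕0⊕1⊕1⊕0⊕1⊕1⊕1⊕0 = 1
Syndrome (s16...s1) = 10110 → position 22.
Flip bit 22: corrected codeword = 1000111010001010100100101101110
Data bits at positions 3,5,6,7,9,10,11,12,13,14,15,17,18,19,20,21,22,23,24,25,26,27,28,29,30,31: 01111000101100100101101110

01111000101100100101101110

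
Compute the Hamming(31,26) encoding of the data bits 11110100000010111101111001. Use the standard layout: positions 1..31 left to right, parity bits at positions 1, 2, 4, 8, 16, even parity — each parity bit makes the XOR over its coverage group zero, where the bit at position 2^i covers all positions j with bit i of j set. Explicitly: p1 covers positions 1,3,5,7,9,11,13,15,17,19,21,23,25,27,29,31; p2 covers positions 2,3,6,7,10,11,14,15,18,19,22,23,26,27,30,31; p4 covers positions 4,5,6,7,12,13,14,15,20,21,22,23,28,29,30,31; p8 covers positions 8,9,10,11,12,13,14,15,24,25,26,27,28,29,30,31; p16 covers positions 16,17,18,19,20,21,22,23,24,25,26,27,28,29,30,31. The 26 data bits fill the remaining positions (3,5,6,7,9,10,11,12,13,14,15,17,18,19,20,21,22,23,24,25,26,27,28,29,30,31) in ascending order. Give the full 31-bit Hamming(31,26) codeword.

Place data bits at non-power-of-two positions: b3=1, b5=1, b6=1, b7=1, b9=0, b10=1, b11=0, b12=0, b13=0, b14=0, b15=0, b17=0, b18=1, b19=0, b20=1, b21=1, b22=1, b23=1, b24=0, b25=1, b26=1, b27=1, b28=1, b29=0, b30=0, b31=1.
p1 = XOR of data positions {3,5,7,9,11,13,15,17,19,21,23,25,27,29,31} = 1⊕1⊕1⊕0⊕0⊕0⊕0⊕0⊕0⊕1⊕1⊕1⊕1⊕0⊕1 = 0
p2 = XOR of data positions {3,6,7,10,11,14,15,18,19,22,23,26,27,30,31} = 1⊕1⊕1⊕1⊕0⊕0⊕0⊕1⊕0⊕1⊕1⊕1⊕1⊕0⊕1 = 0
p4 = XOR of data positions {5,6,7,12,13,14,15,20,21,22,23,28,29,30,31} = 1⊕1⊕1⊕0⊕0⊕0⊕0⊕1⊕1⊕1⊕1⊕1⊕0⊕0⊕1 = 1
p8 = XOR of data positions {9,10,11,12,13,14,15,24,25,26,27,28,29,30,31} = 0⊕1⊕0⊕0⊕0⊕0⊕0⊕0⊕1⊕1⊕1⊕1⊕0⊕0⊕1 = 0
p16 = XOR of data positions {17,18,19,20,21,22,23,24,25,26,27,28,29,30,31} = 0⊕1⊕0⊕1⊕1⊕1⊕1⊕0⊕1⊕1⊕1⊕1⊕0⊕0⊕1 = 0
Codeword b1..b31 = 0011111001000000010111101111001

0011111001000000010111101111001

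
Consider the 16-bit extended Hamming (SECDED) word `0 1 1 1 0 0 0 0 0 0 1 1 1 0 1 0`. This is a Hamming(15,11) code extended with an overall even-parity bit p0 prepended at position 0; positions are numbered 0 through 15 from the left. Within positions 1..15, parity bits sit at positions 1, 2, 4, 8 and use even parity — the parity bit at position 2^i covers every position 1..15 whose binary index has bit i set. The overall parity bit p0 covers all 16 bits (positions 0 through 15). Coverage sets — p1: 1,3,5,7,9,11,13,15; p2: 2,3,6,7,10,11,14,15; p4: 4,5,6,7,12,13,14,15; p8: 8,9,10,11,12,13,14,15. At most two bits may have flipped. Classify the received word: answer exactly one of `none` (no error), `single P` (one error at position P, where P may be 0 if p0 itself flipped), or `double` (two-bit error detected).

s1: b1⊕b3⊕b5⊕b7⊕b9⊕b11⊕b13⊕b15 = 1⊕1⊕0⊕0⊕0⊕1⊕0⊕0 = 1
s2: b2⊕b3⊕b6⊕b7⊕b10⊕b11⊕b14⊕b15 = 1⊕1⊕0⊕0⊕1⊕1⊕1⊕0 = 1
s4: b4⊕b5⊕b6⊕b7⊕b12⊕b13⊕b14⊕b15 = 0⊕0⊕0⊕0⊕1⊕0⊕1⊕0 = 0
s8: b8⊕b9⊕b10⊕b11⊕b12⊕b13⊕b14⊕b15 = 0⊕0⊕1⊕1⊕1⊕0⊕1⊕0 = 0
Syndrome (s8...s1) = 0011 → position 3.
Overall parity (XOR of all 16 bits, including p0): 0⊕1⊕1⊕1⊕0⊕0⊕0⊕0⊕0⊕0⊕1⊕1⊕1⊕0⊕1⊕0 = 1
Overall=1, syndrome position=3 → single-bit error at position 3.

single 3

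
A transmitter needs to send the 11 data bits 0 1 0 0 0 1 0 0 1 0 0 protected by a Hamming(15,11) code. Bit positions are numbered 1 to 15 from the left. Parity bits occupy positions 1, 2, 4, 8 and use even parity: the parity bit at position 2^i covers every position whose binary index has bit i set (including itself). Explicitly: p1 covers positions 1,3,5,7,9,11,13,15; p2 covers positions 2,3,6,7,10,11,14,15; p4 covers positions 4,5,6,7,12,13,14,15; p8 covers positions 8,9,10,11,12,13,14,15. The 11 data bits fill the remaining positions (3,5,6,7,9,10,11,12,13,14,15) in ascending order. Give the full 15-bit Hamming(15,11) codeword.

Place data bits at non-power-of-two positions: b3=0, b5=1, b6=0, b7=0, b9=0, b10=1, b11=0, b12=0, b13=1, b14=0, b15=0.
p1 = XOR of data positions {3,5,7,9,11,13,15} = 0⊕1⊕0⊕0⊕0⊕1⊕0 = 0
p2 = XOR of data positions {3,6,7,10,11,14,15} = 0⊕0⊕0⊕1⊕0⊕0⊕0 = 1
p4 = XOR of data positions {5,6,7,12,13,14,15} = 1⊕0⊕0⊕0⊕1⊕0⊕0 = 0
p8 = XOR of data positions {9,10,11,12,13,14,15} = 0⊕1⊕0⊕0⊕1⊕0⊕0 = 0
Codeword b1..b15 = 010010000100100

010010000100100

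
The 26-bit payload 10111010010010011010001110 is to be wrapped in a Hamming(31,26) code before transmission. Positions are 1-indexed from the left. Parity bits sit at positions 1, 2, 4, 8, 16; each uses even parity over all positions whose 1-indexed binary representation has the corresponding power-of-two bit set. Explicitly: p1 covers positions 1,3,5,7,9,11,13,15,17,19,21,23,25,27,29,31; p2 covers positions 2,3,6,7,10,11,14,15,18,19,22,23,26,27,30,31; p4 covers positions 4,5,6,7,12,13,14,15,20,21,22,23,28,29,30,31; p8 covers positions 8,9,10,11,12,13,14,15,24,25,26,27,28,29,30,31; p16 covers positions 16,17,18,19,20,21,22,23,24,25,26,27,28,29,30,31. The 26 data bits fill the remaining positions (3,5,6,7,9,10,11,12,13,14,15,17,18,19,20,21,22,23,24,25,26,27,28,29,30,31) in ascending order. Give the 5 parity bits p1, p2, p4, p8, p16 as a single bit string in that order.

Place data bits at non-power-of-two positions: b3=1, b5=0, b6=1, b7=1, b9=1, b10=0, b11=1, b12=0, b13=0, b14=1, b15=0, b17=0, b18=1, b19=0, b20=0, b21=1, b22=1, b23=0, b24=1, b25=0, b26=0, b27=0, b28=1, b29=1, b30=1, b31=0.
p1 = XOR of data positions {3,5,7,9,11,13,15,17,19,21,23,25,27,29,31} = 1⊕0⊕1⊕1⊕1⊕0⊕0⊕0⊕0⊕1⊕0⊕0⊕0⊕1⊕0 = 0
p2 = XOR of data positions {3,6,7,10,11,14,15,18,19,22,23,26,27,30,31} = 1⊕1⊕1⊕0⊕1⊕1⊕0⊕1⊕0⊕1⊕0⊕0⊕0⊕1⊕0 = 0
p4 = XOR of data positions {5,6,7,12,13,14,15,20,21,22,23,28,29,30,31} = 0⊕1⊕1⊕0⊕0⊕1⊕0⊕0⊕1⊕1⊕0⊕1⊕1⊕1⊕0 = 0
p8 = XOR of data positions {9,10,11,12,13,14,15,24,25,26,27,28,29,30,31} = 1⊕0⊕1⊕0⊕0⊕1⊕0⊕1⊕0⊕0⊕0⊕1⊕1⊕1⊕0 = 1
p16 = XOR of data positions {17,18,19,20,21,22,23,24,25,26,27,28,29,30,31} = 0⊕1⊕0⊕0⊕1⊕1⊕0⊕1⊕0⊕0⊕0⊕1⊕1⊕1⊕0 = 1
Parity bits p1,p2,p4,p8,p16 = 00011

00011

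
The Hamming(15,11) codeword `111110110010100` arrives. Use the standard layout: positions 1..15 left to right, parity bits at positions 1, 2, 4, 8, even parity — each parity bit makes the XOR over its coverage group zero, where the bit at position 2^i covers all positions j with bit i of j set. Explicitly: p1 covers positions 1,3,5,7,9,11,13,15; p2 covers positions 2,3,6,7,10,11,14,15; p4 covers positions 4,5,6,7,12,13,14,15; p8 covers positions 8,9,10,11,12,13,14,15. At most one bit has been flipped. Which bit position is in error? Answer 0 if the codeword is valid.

8

s1: b1⊕b3⊕b5⊕b7⊕b9⊕b11⊕b13⊕b15 = 1⊕1⊕1⊕1⊕0⊕1⊕1⊕0 = 0
s2: b2⊕b3⊕b6⊕b7⊕b10⊕b11⊕b14⊕b15 = 1⊕1⊕0⊕1⊕0⊕1⊕0⊕0 = 0
s4: b4⊕b5⊕b6⊕b7⊕b12⊕b13⊕b14⊕b15 = 1⊕1⊕0⊕1⊕0⊕1⊕0⊕0 = 0
s8: b8⊕b9⊕b10⊕b11⊕b12⊕b13⊕b14⊕b15 = 1⊕0⊕0⊕1⊕0⊕1⊕0⊕0 = 1
Syndrome (s8...s1) = 1000 → position 8.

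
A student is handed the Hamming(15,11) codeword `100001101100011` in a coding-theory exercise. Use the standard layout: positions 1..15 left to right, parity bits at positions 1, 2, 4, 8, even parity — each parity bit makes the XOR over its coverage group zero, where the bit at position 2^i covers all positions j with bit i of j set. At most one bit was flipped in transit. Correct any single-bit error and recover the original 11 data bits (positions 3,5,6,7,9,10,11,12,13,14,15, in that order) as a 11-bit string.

s1: b1⊕b3⊕b5⊕b7⊕b9⊕b11⊕b13⊕b15 = 1⊕0⊕0⊕1⊕1⊕0⊕0⊕1 = 0
s2: b2⊕b3⊕b6⊕b7⊕b10⊕b11⊕b14⊕b15 = 0⊕0⊕1⊕1⊕1⊕0⊕1⊕1 = 1
s4: b4⊕b5⊕b6⊕b7⊕b12⊕b13⊕b14⊕b15 = 0⊕0⊕1⊕1⊕0⊕0⊕1⊕1 = 0
s8: b8⊕b9⊕b10⊕b11⊕b12⊕b13⊕b14⊕b15 = 0⊕1⊕1⊕0⊕0⊕0⊕1⊕1 = 0
Syndrome (s8...s1) = 0010 → position 2.
Flip bit 2: corrected codeword = 110001101100011
Data bits at positions 3,5,6,7,9,10,11,12,13,14,15: 00111100011

00111100011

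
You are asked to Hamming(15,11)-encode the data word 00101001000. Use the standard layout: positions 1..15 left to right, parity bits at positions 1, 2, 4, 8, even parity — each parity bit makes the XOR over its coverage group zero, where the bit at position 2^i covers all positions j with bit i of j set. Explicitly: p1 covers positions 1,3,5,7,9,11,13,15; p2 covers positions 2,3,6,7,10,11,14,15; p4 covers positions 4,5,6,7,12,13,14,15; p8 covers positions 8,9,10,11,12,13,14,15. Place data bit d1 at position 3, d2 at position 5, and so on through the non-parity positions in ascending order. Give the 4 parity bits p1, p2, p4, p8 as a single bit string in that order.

Place data bits at non-power-of-two positions: b3=0, b5=0, b6=1, b7=0, b9=1, b10=0, b11=0, b12=1, b13=0, b14=0, b15=0.
p1 = XOR of data positions {3,5,7,9,11,13,15} = 0⊕0⊕0⊕1⊕0⊕0⊕0 = 1
p2 = XOR of data positions {3,6,7,10,11,14,15} = 0⊕1⊕0⊕0⊕0⊕0⊕0 = 1
p4 = XOR of data positions {5,6,7,12,13,14,15} = 0⊕1⊕0⊕1⊕0⊕0⊕0 = 0
p8 = XOR of data positions {9,10,11,12,13,14,15} = 1⊕0⊕0⊕1⊕0⊕0⊕0 = 0
Parity bits p1,p2,p4,p8 = 1100

1100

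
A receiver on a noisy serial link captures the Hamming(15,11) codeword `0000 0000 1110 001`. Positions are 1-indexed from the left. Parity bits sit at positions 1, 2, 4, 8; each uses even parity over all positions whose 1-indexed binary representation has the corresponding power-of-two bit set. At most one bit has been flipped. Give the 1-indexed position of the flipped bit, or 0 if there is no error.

7

s1: b1⊕b3⊕b5⊕b7⊕b9⊕b11⊕b13⊕b15 = 0⊕0⊕0⊕0⊕1⊕1⊕0⊕1 = 1
s2: b2⊕b3⊕b6⊕b7⊕b10⊕b11⊕b14⊕b15 = 0⊕0⊕0⊕0⊕1⊕1⊕0⊕1 = 1
s4: b4⊕b5⊕b6⊕b7⊕b12⊕b13⊕b14⊕b15 = 0⊕0⊕0⊕0⊕0⊕0⊕0⊕1 = 1
s8: b8⊕b9⊕b10⊕b11⊕b12⊕b13⊕b14⊕b15 = 0⊕1⊕1⊕1⊕0⊕0⊕0⊕1 = 0
Syndrome (s8...s1) = 0111 → position 7.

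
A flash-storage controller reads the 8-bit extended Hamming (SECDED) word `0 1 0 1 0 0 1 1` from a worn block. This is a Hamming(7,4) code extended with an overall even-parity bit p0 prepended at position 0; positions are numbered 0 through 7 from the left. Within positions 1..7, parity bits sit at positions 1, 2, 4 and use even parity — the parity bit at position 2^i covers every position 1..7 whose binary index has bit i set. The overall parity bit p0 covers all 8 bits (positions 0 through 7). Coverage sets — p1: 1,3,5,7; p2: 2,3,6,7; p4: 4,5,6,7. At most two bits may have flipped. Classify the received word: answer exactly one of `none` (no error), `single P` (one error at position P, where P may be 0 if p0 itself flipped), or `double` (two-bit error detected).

s1: b1⊕b3⊕b5⊕b7 = 1⊕1⊕0⊕1 = 1
s2: b2⊕b3⊕b6⊕b7 = 0⊕1⊕1⊕1 = 1
s4: b4⊕b5⊕b6⊕b7 = 0⊕0⊕1⊕1 = 0
Syndrome (s4...s1) = 011 → position 3.
Overall parity (XOR of all 8 bits, including p0): 0⊕1⊕0⊕1⊕0⊕0⊕1⊕1 = 0
Overall=0, syndrome position=3 → double-bit error detected (uncorrectable).

double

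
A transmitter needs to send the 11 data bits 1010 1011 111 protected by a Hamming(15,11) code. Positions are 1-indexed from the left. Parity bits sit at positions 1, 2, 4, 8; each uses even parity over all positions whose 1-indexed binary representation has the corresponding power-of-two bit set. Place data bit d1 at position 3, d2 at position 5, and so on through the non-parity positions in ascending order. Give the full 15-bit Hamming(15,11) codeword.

111101001011111

Place data bits at non-power-of-two positions: b3=1, b5=0, b6=1, b7=0, b9=1, b10=0, b11=1, b12=1, b13=1, b14=1, b15=1.
p1 = XOR of data positions {3,5,7,9,11,13,15} = 1⊕0⊕0⊕1⊕1⊕1⊕1 = 1
p2 = XOR of data positions {3,6,7,10,11,14,15} = 1⊕1⊕0⊕0⊕1⊕1⊕1 = 1
p4 = XOR of data positions {5,6,7,12,13,14,15} = 0⊕1⊕0⊕1⊕1⊕1⊕1 = 1
p8 = XOR of data positions {9,10,11,12,13,14,15} = 1⊕0⊕1⊕1⊕1⊕1⊕1 = 0
Codeword b1..b15 = 111101001011111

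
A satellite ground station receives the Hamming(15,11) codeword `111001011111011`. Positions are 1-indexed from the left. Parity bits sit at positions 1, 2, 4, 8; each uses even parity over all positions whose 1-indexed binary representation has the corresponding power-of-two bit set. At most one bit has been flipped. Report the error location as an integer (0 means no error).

11

s1: b1⊕b3⊕b5⊕b7⊕b9⊕b11⊕b13⊕b15 = 1⊕1⊕0⊕0⊕1⊕1⊕0⊕1 = 1
s2: b2⊕b3⊕b6⊕b7⊕b10⊕b11⊕b14⊕b15 = 1⊕1⊕1⊕0⊕1⊕1⊕1⊕1 = 1
s4: b4⊕b5⊕b6⊕b7⊕b12⊕b13⊕b14⊕b15 = 0⊕0⊕1⊕0⊕1⊕0⊕1⊕1 = 0
s8: b8⊕b9⊕b10⊕b11⊕b12⊕b13⊕b14⊕b15 = 1⊕1⊕1⊕1⊕1⊕0⊕1⊕1 = 1
Syndrome (s8...s1) = 1011 → position 11.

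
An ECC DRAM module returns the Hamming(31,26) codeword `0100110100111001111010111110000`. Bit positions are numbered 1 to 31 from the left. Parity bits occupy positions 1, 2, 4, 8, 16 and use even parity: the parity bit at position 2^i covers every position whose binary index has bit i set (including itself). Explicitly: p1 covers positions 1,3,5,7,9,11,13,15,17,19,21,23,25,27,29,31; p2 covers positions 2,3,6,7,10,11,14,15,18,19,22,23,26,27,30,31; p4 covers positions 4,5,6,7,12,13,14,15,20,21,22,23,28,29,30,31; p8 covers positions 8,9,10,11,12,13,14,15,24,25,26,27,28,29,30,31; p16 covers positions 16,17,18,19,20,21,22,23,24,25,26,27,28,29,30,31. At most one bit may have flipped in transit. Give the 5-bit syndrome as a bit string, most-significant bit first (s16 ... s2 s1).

s1: b1⊕b3⊕b5⊕b7⊕b9⊕b11⊕b13⊕b15⊕b17⊕b19⊕b21⊕b23⊕b25⊕b27⊕b29⊕b31 = 0⊕0⊕1⊕0⊕0⊕1⊕1⊕0⊕1⊕1⊕1⊕1⊕1⊕1⊕0⊕0 = 1
s2: b2⊕b3⊕b6⊕b7⊕b10⊕b11⊕b14⊕b15⊕b18⊕b19⊕b22⊕b23⊕b26⊕b27⊕b30⊕b31 = 1⊕0⊕1⊕0⊕0⊕1⊕0⊕0⊕1⊕1⊕0⊕1⊕1⊕1⊕0⊕0 = 0
s4: b4⊕b5⊕b6⊕b7⊕b12⊕b13⊕b14⊕b15⊕b20⊕b21⊕b22⊕b23⊕b28⊕b29⊕b30⊕b31 = 0⊕1⊕1⊕0⊕1⊕1⊕0⊕0⊕0⊕1⊕0⊕1⊕0⊕0⊕0⊕0 = 0
s8: b8⊕b9⊕b10⊕b11⊕b12⊕b13⊕b14⊕b15⊕b24⊕b25⊕b26⊕b27⊕b28⊕b29⊕b30⊕b31 = 1⊕0⊕0⊕1⊕1⊕1⊕0⊕0⊕1⊕1⊕1⊕1⊕0⊕0⊕0⊕0 = 0
s16: b16⊕b17⊕b18⊕b19⊕b20⊕b21⊕b22⊕b23⊕b24⊕b25⊕b26⊕b27⊕b28⊕b29⊕b30⊕b31 = 1⊕1⊕1⊕1⊕0⊕1⊕0⊕1⊕1⊕1⊕1⊕1⊕0⊕0⊕0⊕0 = 0
Syndrome (s16...s1) = 00001 → position 1.

00001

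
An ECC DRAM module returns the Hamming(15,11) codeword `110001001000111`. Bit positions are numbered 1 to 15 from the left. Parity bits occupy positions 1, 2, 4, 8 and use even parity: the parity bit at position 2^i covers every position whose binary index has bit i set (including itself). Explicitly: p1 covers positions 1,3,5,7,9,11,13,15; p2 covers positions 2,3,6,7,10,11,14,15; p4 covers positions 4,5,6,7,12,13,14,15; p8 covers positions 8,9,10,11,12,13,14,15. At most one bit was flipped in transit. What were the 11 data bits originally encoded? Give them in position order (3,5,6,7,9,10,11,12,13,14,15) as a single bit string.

00101000111

s1: b1⊕b3⊕b5⊕b7⊕b9⊕b11⊕b13⊕b15 = 1⊕0⊕0⊕0⊕1⊕0⊕1⊕1 = 0
s2: b2⊕b3⊕b6⊕b7⊕b10⊕b11⊕b14⊕b15 = 1⊕0⊕1⊕0⊕0⊕0⊕1⊕1 = 0
s4: b4⊕b5⊕b6⊕b7⊕b12⊕b13⊕b14⊕b15 = 0⊕0⊕1⊕0⊕0⊕1⊕1⊕1 = 0
s8: b8⊕b9⊕b10⊕b11⊕b12⊕b13⊕b14⊕b15 = 0⊕1⊕0⊕0⊕0⊕1⊕1⊕1 = 0
Syndrome (s8...s1) = 0000 → position 0 (no error).
No correction needed.
Data bits at positions 3,5,6,7,9,10,11,12,13,14,15: 00101000111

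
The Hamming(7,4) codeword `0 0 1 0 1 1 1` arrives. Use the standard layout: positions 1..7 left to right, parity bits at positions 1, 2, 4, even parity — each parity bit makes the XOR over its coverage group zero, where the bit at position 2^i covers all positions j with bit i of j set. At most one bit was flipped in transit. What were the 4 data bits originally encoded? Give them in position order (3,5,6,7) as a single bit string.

s1: b1⊕b3⊕b5⊕b7 = 0⊕1⊕1⊕1 = 1
s2: b2⊕b3⊕b6⊕b7 = 0⊕1⊕1⊕1 = 1
s4: b4⊕b5⊕b6⊕b7 = 0⊕1⊕1⊕1 = 1
Syndrome (s4...s1) = 111 → position 7.
Flip bit 7: corrected codeword = 0010110
Data bits at positions 3,5,6,7: 1110

1110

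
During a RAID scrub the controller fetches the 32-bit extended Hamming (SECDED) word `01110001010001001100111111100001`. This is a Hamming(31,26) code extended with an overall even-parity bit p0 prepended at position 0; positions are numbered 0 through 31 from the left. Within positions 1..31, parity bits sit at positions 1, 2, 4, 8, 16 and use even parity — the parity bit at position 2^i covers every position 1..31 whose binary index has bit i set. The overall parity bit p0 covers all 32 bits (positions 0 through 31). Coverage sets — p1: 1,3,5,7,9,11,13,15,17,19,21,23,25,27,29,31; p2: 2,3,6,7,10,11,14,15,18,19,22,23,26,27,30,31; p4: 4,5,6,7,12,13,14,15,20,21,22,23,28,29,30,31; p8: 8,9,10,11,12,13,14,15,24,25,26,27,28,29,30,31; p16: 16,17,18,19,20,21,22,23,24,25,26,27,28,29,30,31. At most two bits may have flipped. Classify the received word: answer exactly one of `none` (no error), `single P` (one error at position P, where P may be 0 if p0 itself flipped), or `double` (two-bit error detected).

s1: b1⊕b3⊕b5⊕b7⊕b9⊕b11⊕b13⊕b15⊕b17⊕b19⊕b21⊕b23⊕b25⊕b27⊕b29⊕b31 = 1⊕1⊕0⊕1⊕1⊕0⊕1⊕0⊕1⊕0⊕1⊕1⊕1⊕0⊕0⊕1 = 0
s2: b2⊕b3⊕b6⊕b7⊕b10⊕b11⊕b14⊕b15⊕b18⊕b19⊕b22⊕b23⊕b26⊕b27⊕b30⊕b31 = 1⊕1⊕0⊕1⊕0⊕0⊕0⊕0⊕0⊕0⊕1⊕1⊕1⊕0⊕0⊕1 = 1
s4: b4⊕b5⊕b6⊕b7⊕b12⊕b13⊕b14⊕b15⊕b20⊕b21⊕b22⊕b23⊕b28⊕b29⊕b30⊕b31 = 0⊕0⊕0⊕1⊕0⊕1⊕0⊕0⊕1⊕1⊕1⊕1⊕0⊕0⊕0⊕1 = 1
s8: b8⊕b9⊕b10⊕b11⊕b12⊕b13⊕b14⊕b15⊕b24⊕b25⊕b26⊕b27⊕b28⊕b29⊕b30⊕b31 = 0⊕1⊕0⊕0⊕0⊕1⊕0⊕0⊕1⊕1⊕1⊕0⊕0⊕0⊕0⊕1 = 0
s16: b16⊕b17⊕b18⊕b19⊕b20⊕b21⊕b22⊕b23⊕b24⊕b25⊕b26⊕b27⊕b28⊕b29⊕b30⊕b31 = 1⊕1⊕0⊕0⊕1⊕1⊕1⊕1⊕1⊕1⊕1⊕0⊕0⊕0⊕0⊕1 = 0
Syndrome (s16...s1) = 00110 → position 6.
Overall parity (XOR of all 32 bits, including p0): 0⊕1⊕1⊕1⊕0⊕0⊕0⊕1⊕0⊕1⊕0⊕0⊕0⊕1⊕0⊕0⊕1⊕1⊕0⊕0⊕1⊕1⊕1⊕1⊕1⊕1⊕1⊕0⊕0⊕0⊕0⊕1 = 0
Overall=0, syndrome position=6 → double-bit error detected (uncorrectable).

double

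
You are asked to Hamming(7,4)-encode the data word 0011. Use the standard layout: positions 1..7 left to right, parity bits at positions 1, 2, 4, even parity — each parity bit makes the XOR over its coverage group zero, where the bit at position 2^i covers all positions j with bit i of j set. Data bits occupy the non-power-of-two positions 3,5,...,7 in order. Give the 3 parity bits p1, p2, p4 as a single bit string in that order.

100

Place data bits at non-power-of-two positions: b3=0, b5=0, b6=1, b7=1.
p1 = XOR of data positions {3,5,7} = 0⊕0⊕1 = 1
p2 = XOR of data positions {3,6,7} = 0⊕1⊕1 = 0
p4 = XOR of data positions {5,6,7} = 0⊕1⊕1 = 0
Parity bits p1,p2,p4 = 100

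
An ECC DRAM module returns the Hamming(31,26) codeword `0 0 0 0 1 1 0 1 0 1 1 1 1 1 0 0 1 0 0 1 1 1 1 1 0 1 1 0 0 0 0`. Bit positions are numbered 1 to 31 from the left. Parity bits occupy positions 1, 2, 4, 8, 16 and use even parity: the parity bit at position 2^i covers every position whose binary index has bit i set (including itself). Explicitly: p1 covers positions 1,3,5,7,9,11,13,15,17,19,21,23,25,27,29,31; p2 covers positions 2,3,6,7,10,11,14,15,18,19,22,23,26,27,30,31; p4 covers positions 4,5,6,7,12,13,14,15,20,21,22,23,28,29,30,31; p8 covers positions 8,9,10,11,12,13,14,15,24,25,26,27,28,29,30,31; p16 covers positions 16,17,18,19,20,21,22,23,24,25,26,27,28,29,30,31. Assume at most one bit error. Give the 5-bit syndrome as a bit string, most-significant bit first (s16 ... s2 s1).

01101

s1: b1⊕b3⊕b5⊕b7⊕b9⊕b11⊕b13⊕b15⊕b17⊕b19⊕b21⊕b23⊕b25⊕b27⊕b29⊕b31 = 0⊕0⊕1⊕0⊕0⊕1⊕1⊕0⊕1⊕0⊕1⊕1⊕0⊕1⊕0⊕0 = 1
s2: b2⊕b3⊕b6⊕b7⊕b10⊕b11⊕b14⊕b15⊕b18⊕b19⊕b22⊕b23⊕b26⊕b27⊕b30⊕b31 = 0⊕0⊕1⊕0⊕1⊕1⊕1⊕0⊕0⊕0⊕1⊕1⊕1⊕1⊕0⊕0 = 0
s4: b4⊕b5⊕b6⊕b7⊕b12⊕b13⊕b14⊕b15⊕b20⊕b21⊕b22⊕b23⊕b28⊕b29⊕b30⊕b31 = 0⊕1⊕1⊕0⊕1⊕1⊕1⊕0⊕1⊕1⊕1⊕1⊕0⊕0⊕0⊕0 = 1
s8: b8⊕b9⊕b10⊕b11⊕b12⊕b13⊕b14⊕b15⊕b24⊕b25⊕b26⊕b27⊕b28⊕b29⊕b30⊕b31 = 1⊕0⊕1⊕1⊕1⊕1⊕1⊕0⊕1⊕0⊕1⊕1⊕0⊕0⊕0⊕0 = 1
s16: b16⊕b17⊕b18⊕b19⊕b20⊕b21⊕b22⊕b23⊕b24⊕b25⊕b26⊕b27⊕b28⊕b29⊕b30⊕b31 = 0⊕1⊕0⊕0⊕1⊕1⊕1⊕1⊕1⊕0⊕1⊕1⊕0⊕0⊕0⊕0 = 0
Syndrome (s16...s1) = 01101 → position 13.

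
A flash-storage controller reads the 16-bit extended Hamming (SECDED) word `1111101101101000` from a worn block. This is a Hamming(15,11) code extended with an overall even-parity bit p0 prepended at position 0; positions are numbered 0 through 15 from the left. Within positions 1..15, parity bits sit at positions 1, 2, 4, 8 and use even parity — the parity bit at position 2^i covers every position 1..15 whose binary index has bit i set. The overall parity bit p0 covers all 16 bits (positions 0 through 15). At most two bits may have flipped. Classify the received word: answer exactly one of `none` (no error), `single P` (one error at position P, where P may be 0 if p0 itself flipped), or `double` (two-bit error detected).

double

s1: b1⊕b3⊕b5⊕b7⊕b9⊕b11⊕b13⊕b15 = 1⊕1⊕0⊕1⊕1⊕0⊕0⊕0 = 0
s2: b2⊕b3⊕b6⊕b7⊕b10⊕b11⊕b14⊕b15 = 1⊕1⊕1⊕1⊕1⊕0⊕0⊕0 = 1
s4: b4⊕b5⊕b6⊕b7⊕b12⊕b13⊕b14⊕b15 = 1⊕0⊕1⊕1⊕1⊕0⊕0⊕0 = 0
s8: b8⊕b9⊕b10⊕b11⊕b12⊕b13⊕b14⊕b15 = 0⊕1⊕1⊕0⊕1⊕0⊕0⊕0 = 1
Syndrome (s8...s1) = 1010 → position 10.
Overall parity (XOR of all 16 bits, including p0): 1⊕1⊕1⊕1⊕1⊕0⊕1⊕1⊕0⊕1⊕1⊕0⊕1⊕0⊕0⊕0 = 0
Overall=0, syndrome position=10 → double-bit error detected (uncorrectable).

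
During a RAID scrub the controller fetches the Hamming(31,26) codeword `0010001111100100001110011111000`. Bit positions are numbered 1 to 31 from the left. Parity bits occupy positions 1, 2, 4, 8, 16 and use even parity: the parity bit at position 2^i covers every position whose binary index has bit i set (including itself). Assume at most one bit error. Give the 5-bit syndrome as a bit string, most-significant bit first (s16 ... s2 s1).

s1: b1⊕b3⊕b5⊕b7⊕b9⊕b11⊕b13⊕b15⊕b17⊕b19⊕b21⊕b23⊕b25⊕b27⊕b29⊕b31 = 0⊕1⊕0⊕1⊕1⊕1⊕0⊕0⊕0⊕1⊕1⊕0⊕1⊕1⊕0⊕0 = 0
s2: b2⊕b3⊕b6⊕b7⊕b10⊕b11⊕b14⊕b15⊕b18⊕b19⊕b22⊕b23⊕b26⊕b27⊕b30⊕b31 = 0⊕1⊕0⊕1⊕1⊕1⊕1⊕0⊕0⊕1⊕0⊕0⊕1⊕1⊕0⊕0 = 0
s4: b4⊕b5⊕b6⊕b7⊕b12⊕b13⊕b14⊕b15⊕b20⊕b21⊕b22⊕b23⊕b28⊕b29⊕b30⊕b31 = 0⊕0⊕0⊕1⊕0⊕0⊕1⊕0⊕1⊕1⊕0⊕0⊕1⊕0⊕0⊕0 = 1
s8: b8⊕b9⊕b10⊕b11⊕b12⊕b13⊕b14⊕b15⊕b24⊕b25⊕b26⊕b27⊕b28⊕b29⊕b30⊕b31 = 1⊕1⊕1⊕1⊕0⊕0⊕1⊕0⊕1⊕1⊕1⊕1⊕1⊕0⊕0⊕0 = 0
s16: b16⊕b17⊕b18⊕b19⊕b20⊕b21⊕b22⊕b23⊕b24⊕b25⊕b26⊕b27⊕b28⊕b29⊕b30⊕b31 = 0⊕0⊕0⊕1⊕1⊕1⊕0⊕0⊕1⊕1⊕1⊕1⊕1⊕0⊕0⊕0 = 0
Syndrome (s16...s1) = 00100 → position 4.

00100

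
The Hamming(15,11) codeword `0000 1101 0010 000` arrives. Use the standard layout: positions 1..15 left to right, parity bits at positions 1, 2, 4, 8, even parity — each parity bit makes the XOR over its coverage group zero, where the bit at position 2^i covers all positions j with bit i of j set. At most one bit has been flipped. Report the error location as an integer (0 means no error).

s1: b1⊕b3⊕b5⊕b7⊕b9⊕b11⊕b13⊕b15 = 0⊕0⊕1⊕0⊕0⊕1⊕0⊕0 = 0
s2: b2⊕b3⊕b6⊕b7⊕b10⊕b11⊕b14⊕b15 = 0⊕0⊕1⊕0⊕0⊕1⊕0⊕0 = 0
s4: b4⊕b5⊕b6⊕b7⊕b12⊕b13⊕b14⊕b15 = 0⊕1⊕1⊕0⊕0⊕0⊕0⊕0 = 0
s8: b8⊕b9⊕b10⊕b11⊕b12⊕b13⊕b14⊕b15 = 1⊕0⊕0⊕1⊕0⊕0⊕0⊕0 = 0
Syndrome (s8...s1) = 0000 → position 0 (no error).

0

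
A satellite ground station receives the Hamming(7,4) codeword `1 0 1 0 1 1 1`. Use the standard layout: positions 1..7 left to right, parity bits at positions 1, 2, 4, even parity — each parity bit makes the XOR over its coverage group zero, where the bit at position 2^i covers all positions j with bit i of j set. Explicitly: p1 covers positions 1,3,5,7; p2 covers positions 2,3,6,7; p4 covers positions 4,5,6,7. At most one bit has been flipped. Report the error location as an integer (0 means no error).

6

s1: b1⊕b3⊕b5⊕b7 = 1⊕1⊕1⊕1 = 0
s2: b2⊕b3⊕b6⊕b7 = 0⊕1⊕1⊕1 = 1
s4: b4⊕b5⊕b6⊕b7 = 0⊕1⊕1⊕1 = 1
Syndrome (s4...s1) = 110 → position 6.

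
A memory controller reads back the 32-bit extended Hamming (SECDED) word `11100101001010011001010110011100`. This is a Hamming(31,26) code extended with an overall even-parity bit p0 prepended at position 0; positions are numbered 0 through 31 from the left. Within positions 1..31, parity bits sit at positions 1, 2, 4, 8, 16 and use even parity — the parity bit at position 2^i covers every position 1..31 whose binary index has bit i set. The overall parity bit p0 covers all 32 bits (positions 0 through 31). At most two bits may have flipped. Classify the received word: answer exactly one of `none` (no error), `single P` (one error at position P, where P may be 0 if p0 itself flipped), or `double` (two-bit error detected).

s1: b1⊕b3⊕b5⊕b7⊕b9⊕b11⊕b13⊕b15⊕b17⊕b19⊕b21⊕b23⊕b25⊕b27⊕b29⊕b31 = 1⊕0⊕1⊕1⊕0⊕0⊕0⊕1⊕0⊕1⊕1⊕1⊕0⊕1⊕1⊕0 = 1
s2: b2⊕b3⊕b6⊕b7⊕b10⊕b11⊕b14⊕b15⊕b18⊕b19⊕b22⊕b23⊕b26⊕b27⊕b30⊕b31 = 1⊕0⊕0⊕1⊕1⊕0⊕0⊕1⊕0⊕1⊕0⊕1⊕0⊕1⊕0⊕0 = 1
s4: b4⊕b5⊕b6⊕b7⊕b12⊕b13⊕b14⊕b15⊕b20⊕b21⊕b22⊕b23⊕b28⊕b29⊕b30⊕b31 = 0⊕1⊕0⊕1⊕1⊕0⊕0⊕1⊕0⊕1⊕0⊕1⊕1⊕1⊕0⊕0 = 0
s8: b8⊕b9⊕b10⊕b11⊕b12⊕b13⊕b14⊕b15⊕b24⊕b25⊕b26⊕b27⊕b28⊕b29⊕b30⊕b31 = 0⊕0⊕1⊕0⊕1⊕0⊕0⊕1⊕1⊕0⊕0⊕1⊕1⊕1⊕0⊕0 = 1
s16: b16⊕b17⊕b18⊕b19⊕b20⊕b21⊕b22⊕b23⊕b24⊕b25⊕b26⊕b27⊕b28⊕b29⊕b30⊕b31 = 1⊕0⊕0⊕1⊕0⊕1⊕0⊕1⊕1⊕0⊕0⊕1⊕1⊕1⊕0⊕0 = 0
Syndrome (s16...s1) = 01011 → position 11.
Overall parity (XOR of all 32 bits, including p0): 1⊕1⊕1⊕0⊕0⊕1⊕0⊕1⊕0⊕0⊕1⊕0⊕1⊕0⊕0⊕1⊕1⊕0⊕0⊕1⊕0⊕1⊕0⊕1⊕1⊕0⊕0⊕1⊕1⊕1⊕0⊕0 = 0
Overall=0, syndrome position=11 → double-bit error detected (uncorrectable).

double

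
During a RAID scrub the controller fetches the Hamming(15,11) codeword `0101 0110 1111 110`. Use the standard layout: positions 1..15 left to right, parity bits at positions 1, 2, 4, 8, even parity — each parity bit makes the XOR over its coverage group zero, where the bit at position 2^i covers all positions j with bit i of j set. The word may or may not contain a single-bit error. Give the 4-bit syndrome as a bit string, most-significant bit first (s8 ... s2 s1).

s1: b1⊕b3⊕b5⊕b7⊕b9⊕b11⊕b13⊕b15 = 0⊕0⊕0⊕1⊕1⊕1⊕1⊕0 = 0
s2: b2⊕b3⊕b6⊕b7⊕b10⊕b11⊕b14⊕b15 = 1⊕0⊕1⊕1⊕1⊕1⊕1⊕0 = 0
s4: b4⊕b5⊕b6⊕b7⊕b12⊕b13⊕b14⊕b15 = 1⊕0⊕1⊕1⊕1⊕1⊕1⊕0 = 0
s8: b8⊕b9⊕b10⊕b11⊕b12⊕b13⊕b14⊕b15 = 0⊕1⊕1⊕1⊕1⊕1⊕1⊕0 = 0
Syndrome (s8...s1) = 0000 → position 0 (no error).

0000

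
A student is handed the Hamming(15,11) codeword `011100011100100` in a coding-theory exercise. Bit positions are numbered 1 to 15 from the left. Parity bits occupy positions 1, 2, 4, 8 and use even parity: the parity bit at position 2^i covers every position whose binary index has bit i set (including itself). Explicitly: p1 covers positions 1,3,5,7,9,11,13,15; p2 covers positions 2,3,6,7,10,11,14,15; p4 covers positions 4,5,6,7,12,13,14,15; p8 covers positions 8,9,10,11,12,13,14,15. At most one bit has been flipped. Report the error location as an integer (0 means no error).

s1: b1⊕b3⊕b5⊕b7⊕b9⊕b11⊕b13⊕b15 = 0⊕1⊕0⊕0⊕1⊕0⊕1⊕0 = 1
s2: b2⊕b3⊕b6⊕b7⊕b10⊕b11⊕b14⊕b15 = 1⊕1⊕0⊕0⊕1⊕0⊕0⊕0 = 1
s4: b4⊕b5⊕b6⊕b7⊕b12⊕b13⊕b14⊕b15 = 1⊕0⊕0⊕0⊕0⊕1⊕0⊕0 = 0
s8: b8⊕b9⊕b10⊕b11⊕b12⊕b13⊕b14⊕b15 = 1⊕1⊕1⊕0⊕0⊕1⊕0⊕0 = 0
Syndrome (s8...s1) = 0011 → position 3.

3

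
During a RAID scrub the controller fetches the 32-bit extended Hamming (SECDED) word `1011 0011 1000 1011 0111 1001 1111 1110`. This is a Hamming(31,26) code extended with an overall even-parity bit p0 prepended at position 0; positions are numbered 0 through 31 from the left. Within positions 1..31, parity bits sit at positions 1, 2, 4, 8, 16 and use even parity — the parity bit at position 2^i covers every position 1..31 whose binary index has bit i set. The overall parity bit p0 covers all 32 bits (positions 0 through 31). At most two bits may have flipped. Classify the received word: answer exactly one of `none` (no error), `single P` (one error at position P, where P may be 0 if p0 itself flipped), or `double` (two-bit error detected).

s1: b1⊕b3⊕b5⊕b7⊕b9⊕b11⊕b13⊕b15⊕b17⊕b19⊕b21⊕b23⊕b25⊕b27⊕b29⊕b31 = 0⊕1⊕0⊕1⊕0⊕0⊕0⊕1⊕1⊕1⊕0⊕1⊕1⊕1⊕1⊕0 = 1
s2: b2⊕b3⊕b6⊕b7⊕b10⊕b11⊕b14⊕b15⊕b18⊕b19⊕b22⊕b23⊕b26⊕b27⊕b30⊕b31 = 1⊕1⊕1⊕1⊕0⊕0⊕1⊕1⊕1⊕1⊕0⊕1⊕1⊕1⊕1⊕0 = 0
s4: b4⊕b5⊕b6⊕b7⊕b12⊕b13⊕b14⊕b15⊕b20⊕b21⊕b22⊕b23⊕b28⊕b29⊕b30⊕b31 = 0⊕0⊕1⊕1⊕1⊕0⊕1⊕1⊕1⊕0⊕0⊕1⊕1⊕1⊕1⊕0 = 0
s8: b8⊕b9⊕b10⊕b11⊕b12⊕b13⊕b14⊕b15⊕b24⊕b25⊕b26⊕b27⊕b28⊕b29⊕b30⊕b31 = 1⊕0⊕0⊕0⊕1⊕0⊕1⊕1⊕1⊕1⊕1⊕1⊕1⊕1⊕1⊕0 = 1
s16: b16⊕b17⊕b18⊕b19⊕b20⊕b21⊕b22⊕b23⊕b24⊕b25⊕b26⊕b27⊕b28⊕b29⊕b30⊕b31 = 0⊕1⊕1⊕1⊕1⊕0⊕0⊕1⊕1⊕1⊕1⊕1⊕1⊕1⊕1⊕0 = 0
Syndrome (s16...s1) = 01001 → position 9.
Overall parity (XOR of all 32 bits, including p0): 1⊕0⊕1⊕1⊕0⊕0⊕1⊕1⊕1⊕0⊕0⊕0⊕1⊕0⊕1⊕1⊕0⊕1⊕1⊕1⊕1⊕0⊕0⊕1⊕1⊕1⊕1⊕1⊕1⊕1⊕1⊕0 = 1
Overall=1, syndrome position=9 → single-bit error at position 9.

single 9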